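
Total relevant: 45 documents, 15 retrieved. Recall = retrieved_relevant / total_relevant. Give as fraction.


Recall = retrieved_relevant / total_relevant
= 15 / 45
= 15 / (15 + 30)
= 1/3

1/3


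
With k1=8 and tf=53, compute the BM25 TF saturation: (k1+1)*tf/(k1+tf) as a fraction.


BM25 TF component = (k1+1)*tf / (k1+tf)
k1 = 8, tf = 53
Numerator = (8+1)*53 = 477
Denominator = 8 + 53 = 61
= 477/61 = 477/61

477/61


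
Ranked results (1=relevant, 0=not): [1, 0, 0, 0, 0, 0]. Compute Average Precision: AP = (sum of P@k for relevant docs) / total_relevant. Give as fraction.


Computing P@k for each relevant position:
Position 1: relevant, P@1 = 1/1 = 1
Position 2: not relevant
Position 3: not relevant
Position 4: not relevant
Position 5: not relevant
Position 6: not relevant
Sum of P@k = 1 = 1
AP = 1 / 1 = 1

1


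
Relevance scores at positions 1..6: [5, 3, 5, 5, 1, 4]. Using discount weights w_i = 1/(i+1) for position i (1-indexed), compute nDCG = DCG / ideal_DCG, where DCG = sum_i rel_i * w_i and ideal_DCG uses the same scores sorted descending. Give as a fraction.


Position discount weights w_i = 1/(i+1) for i=1..6:
Weights = [1/2, 1/3, 1/4, 1/5, 1/6, 1/7]
Actual relevance: [5, 3, 5, 5, 1, 4]
DCG = 5/2 + 3/3 + 5/4 + 5/5 + 1/6 + 4/7 = 545/84
Ideal relevance (sorted desc): [5, 5, 5, 4, 3, 1]
Ideal DCG = 5/2 + 5/3 + 5/4 + 4/5 + 3/6 + 1/7 = 2881/420
nDCG = DCG / ideal_DCG = 545/84 / 2881/420 = 2725/2881

2725/2881


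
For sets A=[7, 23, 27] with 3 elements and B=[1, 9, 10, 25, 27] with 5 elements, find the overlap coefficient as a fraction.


A intersect B = [27]
|A intersect B| = 1
min(|A|, |B|) = min(3, 5) = 3
Overlap = 1 / 3 = 1/3

1/3


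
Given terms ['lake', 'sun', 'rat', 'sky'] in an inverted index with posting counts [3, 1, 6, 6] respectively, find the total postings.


Summing posting list sizes:
'lake': 3 postings
'sun': 1 postings
'rat': 6 postings
'sky': 6 postings
Total = 3 + 1 + 6 + 6 = 16

16


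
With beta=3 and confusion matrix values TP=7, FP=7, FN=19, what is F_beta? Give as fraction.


P = TP/(TP+FP) = 7/14 = 1/2
R = TP/(TP+FN) = 7/26 = 7/26
beta^2 = 3^2 = 9
(1 + beta^2) = 10
Numerator = (1+beta^2)*P*R = 35/26
Denominator = beta^2*P + R = 9/2 + 7/26 = 62/13
F_beta = 35/124

35/124


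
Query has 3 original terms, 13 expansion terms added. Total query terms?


Original terms: 3
Expansion terms: 13
Total = 3 + 13 = 16

16


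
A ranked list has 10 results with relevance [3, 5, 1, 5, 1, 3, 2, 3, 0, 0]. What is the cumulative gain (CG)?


Cumulative Gain = sum of relevance scores
Position 1: rel=3, running sum=3
Position 2: rel=5, running sum=8
Position 3: rel=1, running sum=9
Position 4: rel=5, running sum=14
Position 5: rel=1, running sum=15
Position 6: rel=3, running sum=18
Position 7: rel=2, running sum=20
Position 8: rel=3, running sum=23
Position 9: rel=0, running sum=23
Position 10: rel=0, running sum=23
CG = 23

23


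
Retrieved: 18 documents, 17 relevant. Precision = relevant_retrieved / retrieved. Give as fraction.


Precision = relevant_retrieved / total_retrieved
= 17 / 18
= 17 / (17 + 1)
= 17/18

17/18


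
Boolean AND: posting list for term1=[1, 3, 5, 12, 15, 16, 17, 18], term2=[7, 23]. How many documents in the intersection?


Boolean AND: find intersection of posting lists
term1 docs: [1, 3, 5, 12, 15, 16, 17, 18]
term2 docs: [7, 23]
Intersection: []
|intersection| = 0

0


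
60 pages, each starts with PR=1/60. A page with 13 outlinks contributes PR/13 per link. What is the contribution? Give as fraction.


Initial PR = 1/60 = 1/60
Outlinks = 13
Contribution per link = PR / outlinks
= 1/60 / 13
= 1/780

1/780


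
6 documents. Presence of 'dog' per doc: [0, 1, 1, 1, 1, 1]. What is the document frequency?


Checking each document for 'dog':
Doc 1: absent
Doc 2: present
Doc 3: present
Doc 4: present
Doc 5: present
Doc 6: present
df = sum of presences = 0 + 1 + 1 + 1 + 1 + 1 = 5

5


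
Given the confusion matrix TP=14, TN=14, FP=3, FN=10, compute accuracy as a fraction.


Accuracy = (TP + TN) / (TP + TN + FP + FN)
TP + TN = 14 + 14 = 28
Total = 14 + 14 + 3 + 10 = 41
Accuracy = 28 / 41 = 28/41

28/41


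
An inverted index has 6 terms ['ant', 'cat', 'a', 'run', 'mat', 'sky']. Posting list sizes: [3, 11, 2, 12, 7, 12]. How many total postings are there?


Summing posting list sizes:
'ant': 3 postings
'cat': 11 postings
'a': 2 postings
'run': 12 postings
'mat': 7 postings
'sky': 12 postings
Total = 3 + 11 + 2 + 12 + 7 + 12 = 47

47


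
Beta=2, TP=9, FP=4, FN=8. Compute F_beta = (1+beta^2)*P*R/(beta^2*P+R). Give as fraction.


P = TP/(TP+FP) = 9/13 = 9/13
R = TP/(TP+FN) = 9/17 = 9/17
beta^2 = 2^2 = 4
(1 + beta^2) = 5
Numerator = (1+beta^2)*P*R = 405/221
Denominator = beta^2*P + R = 36/13 + 9/17 = 729/221
F_beta = 5/9

5/9


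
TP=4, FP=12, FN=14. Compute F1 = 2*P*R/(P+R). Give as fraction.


F1 = 2 * P * R / (P + R)
P = TP/(TP+FP) = 4/16 = 1/4
R = TP/(TP+FN) = 4/18 = 2/9
2 * P * R = 2 * 1/4 * 2/9 = 1/9
P + R = 1/4 + 2/9 = 17/36
F1 = 1/9 / 17/36 = 4/17

4/17


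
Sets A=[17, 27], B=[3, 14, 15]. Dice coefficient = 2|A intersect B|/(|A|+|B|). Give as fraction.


A intersect B = []
|A intersect B| = 0
|A| = 2, |B| = 3
Dice = 2*0 / (2+3)
= 0 / 5 = 0

0


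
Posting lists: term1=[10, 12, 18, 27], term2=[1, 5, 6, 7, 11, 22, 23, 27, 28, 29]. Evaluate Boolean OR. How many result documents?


Boolean OR: find union of posting lists
term1 docs: [10, 12, 18, 27]
term2 docs: [1, 5, 6, 7, 11, 22, 23, 27, 28, 29]
Union: [1, 5, 6, 7, 10, 11, 12, 18, 22, 23, 27, 28, 29]
|union| = 13

13


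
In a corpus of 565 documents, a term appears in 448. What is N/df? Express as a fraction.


IDF ratio = N / df
= 565 / 448
= 565/448

565/448


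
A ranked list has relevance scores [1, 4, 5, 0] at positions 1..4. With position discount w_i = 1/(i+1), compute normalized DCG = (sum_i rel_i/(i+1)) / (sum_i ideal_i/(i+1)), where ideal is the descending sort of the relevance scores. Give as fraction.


Position discount weights w_i = 1/(i+1) for i=1..4:
Weights = [1/2, 1/3, 1/4, 1/5]
Actual relevance: [1, 4, 5, 0]
DCG = 1/2 + 4/3 + 5/4 + 0/5 = 37/12
Ideal relevance (sorted desc): [5, 4, 1, 0]
Ideal DCG = 5/2 + 4/3 + 1/4 + 0/5 = 49/12
nDCG = DCG / ideal_DCG = 37/12 / 49/12 = 37/49

37/49


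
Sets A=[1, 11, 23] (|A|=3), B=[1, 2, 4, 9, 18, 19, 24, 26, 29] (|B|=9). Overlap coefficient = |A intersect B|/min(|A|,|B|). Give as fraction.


A intersect B = [1]
|A intersect B| = 1
min(|A|, |B|) = min(3, 9) = 3
Overlap = 1 / 3 = 1/3

1/3


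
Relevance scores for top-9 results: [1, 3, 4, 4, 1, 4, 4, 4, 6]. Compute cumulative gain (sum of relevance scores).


Cumulative Gain = sum of relevance scores
Position 1: rel=1, running sum=1
Position 2: rel=3, running sum=4
Position 3: rel=4, running sum=8
Position 4: rel=4, running sum=12
Position 5: rel=1, running sum=13
Position 6: rel=4, running sum=17
Position 7: rel=4, running sum=21
Position 8: rel=4, running sum=25
Position 9: rel=6, running sum=31
CG = 31

31


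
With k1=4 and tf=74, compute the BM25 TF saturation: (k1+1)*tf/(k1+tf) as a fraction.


BM25 TF component = (k1+1)*tf / (k1+tf)
k1 = 4, tf = 74
Numerator = (4+1)*74 = 370
Denominator = 4 + 74 = 78
= 370/78 = 185/39

185/39


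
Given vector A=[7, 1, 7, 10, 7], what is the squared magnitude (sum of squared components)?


|A|^2 = sum of squared components
A[0]^2 = 7^2 = 49
A[1]^2 = 1^2 = 1
A[2]^2 = 7^2 = 49
A[3]^2 = 10^2 = 100
A[4]^2 = 7^2 = 49
Sum = 49 + 1 + 49 + 100 + 49 = 248

248


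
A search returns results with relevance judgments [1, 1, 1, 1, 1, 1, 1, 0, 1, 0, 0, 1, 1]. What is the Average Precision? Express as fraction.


Computing P@k for each relevant position:
Position 1: relevant, P@1 = 1/1 = 1
Position 2: relevant, P@2 = 2/2 = 1
Position 3: relevant, P@3 = 3/3 = 1
Position 4: relevant, P@4 = 4/4 = 1
Position 5: relevant, P@5 = 5/5 = 1
Position 6: relevant, P@6 = 6/6 = 1
Position 7: relevant, P@7 = 7/7 = 1
Position 8: not relevant
Position 9: relevant, P@9 = 8/9 = 8/9
Position 10: not relevant
Position 11: not relevant
Position 12: relevant, P@12 = 9/12 = 3/4
Position 13: relevant, P@13 = 10/13 = 10/13
Sum of P@k = 1 + 1 + 1 + 1 + 1 + 1 + 1 + 8/9 + 3/4 + 10/13 = 4403/468
AP = 4403/468 / 10 = 4403/4680

4403/4680


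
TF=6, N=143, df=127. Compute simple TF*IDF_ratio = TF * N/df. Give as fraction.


TF * (N/df)
= 6 * (143/127)
= 6 * 143/127
= 858/127

858/127


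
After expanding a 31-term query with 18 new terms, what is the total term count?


Original terms: 31
Expansion terms: 18
Total = 31 + 18 = 49

49


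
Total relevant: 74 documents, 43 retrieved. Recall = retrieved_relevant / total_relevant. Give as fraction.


Recall = retrieved_relevant / total_relevant
= 43 / 74
= 43 / (43 + 31)
= 43/74

43/74


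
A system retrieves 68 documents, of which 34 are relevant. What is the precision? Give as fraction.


Precision = relevant_retrieved / total_retrieved
= 34 / 68
= 34 / (34 + 34)
= 1/2

1/2


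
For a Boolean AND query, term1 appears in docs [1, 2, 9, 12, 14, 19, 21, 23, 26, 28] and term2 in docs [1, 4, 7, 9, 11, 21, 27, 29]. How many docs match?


Boolean AND: find intersection of posting lists
term1 docs: [1, 2, 9, 12, 14, 19, 21, 23, 26, 28]
term2 docs: [1, 4, 7, 9, 11, 21, 27, 29]
Intersection: [1, 9, 21]
|intersection| = 3

3


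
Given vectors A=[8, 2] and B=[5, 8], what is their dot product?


Dot product = sum of element-wise products
A[0]*B[0] = 8*5 = 40
A[1]*B[1] = 2*8 = 16
Sum = 40 + 16 = 56

56


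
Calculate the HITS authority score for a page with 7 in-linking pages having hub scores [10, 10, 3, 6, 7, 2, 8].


Authority = sum of hub scores of in-linkers
In-link 1: hub score = 10
In-link 2: hub score = 10
In-link 3: hub score = 3
In-link 4: hub score = 6
In-link 5: hub score = 7
In-link 6: hub score = 2
In-link 7: hub score = 8
Authority = 10 + 10 + 3 + 6 + 7 + 2 + 8 = 46

46


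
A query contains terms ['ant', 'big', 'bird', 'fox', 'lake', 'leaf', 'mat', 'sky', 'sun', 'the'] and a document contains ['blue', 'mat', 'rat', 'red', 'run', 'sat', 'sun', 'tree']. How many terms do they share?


Query terms: ['ant', 'big', 'bird', 'fox', 'lake', 'leaf', 'mat', 'sky', 'sun', 'the']
Document terms: ['blue', 'mat', 'rat', 'red', 'run', 'sat', 'sun', 'tree']
Common terms: ['mat', 'sun']
Overlap count = 2

2


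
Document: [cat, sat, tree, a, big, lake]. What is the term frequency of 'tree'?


Document has 6 words
Scanning for 'tree':
Found at positions: [2]
Count = 1

1


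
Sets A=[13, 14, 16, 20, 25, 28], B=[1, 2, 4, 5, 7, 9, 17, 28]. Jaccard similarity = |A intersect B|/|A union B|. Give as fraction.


A intersect B = [28]
|A intersect B| = 1
A union B = [1, 2, 4, 5, 7, 9, 13, 14, 16, 17, 20, 25, 28]
|A union B| = 13
Jaccard = 1/13 = 1/13

1/13


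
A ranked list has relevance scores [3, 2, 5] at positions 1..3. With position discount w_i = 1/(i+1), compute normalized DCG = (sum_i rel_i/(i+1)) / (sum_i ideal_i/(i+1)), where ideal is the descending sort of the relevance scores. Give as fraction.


Position discount weights w_i = 1/(i+1) for i=1..3:
Weights = [1/2, 1/3, 1/4]
Actual relevance: [3, 2, 5]
DCG = 3/2 + 2/3 + 5/4 = 41/12
Ideal relevance (sorted desc): [5, 3, 2]
Ideal DCG = 5/2 + 3/3 + 2/4 = 4
nDCG = DCG / ideal_DCG = 41/12 / 4 = 41/48

41/48


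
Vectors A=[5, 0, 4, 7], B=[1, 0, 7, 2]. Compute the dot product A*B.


Dot product = sum of element-wise products
A[0]*B[0] = 5*1 = 5
A[1]*B[1] = 0*0 = 0
A[2]*B[2] = 4*7 = 28
A[3]*B[3] = 7*2 = 14
Sum = 5 + 0 + 28 + 14 = 47

47


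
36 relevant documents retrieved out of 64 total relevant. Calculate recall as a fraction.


Recall = retrieved_relevant / total_relevant
= 36 / 64
= 36 / (36 + 28)
= 9/16

9/16


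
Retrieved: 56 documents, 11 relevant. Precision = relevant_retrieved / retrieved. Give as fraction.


Precision = relevant_retrieved / total_retrieved
= 11 / 56
= 11 / (11 + 45)
= 11/56

11/56


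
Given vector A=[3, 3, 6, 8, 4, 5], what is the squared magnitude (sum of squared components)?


|A|^2 = sum of squared components
A[0]^2 = 3^2 = 9
A[1]^2 = 3^2 = 9
A[2]^2 = 6^2 = 36
A[3]^2 = 8^2 = 64
A[4]^2 = 4^2 = 16
A[5]^2 = 5^2 = 25
Sum = 9 + 9 + 36 + 64 + 16 + 25 = 159

159


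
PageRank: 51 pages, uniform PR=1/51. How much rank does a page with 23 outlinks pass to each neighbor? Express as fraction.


Initial PR = 1/51 = 1/51
Outlinks = 23
Contribution per link = PR / outlinks
= 1/51 / 23
= 1/1173

1/1173


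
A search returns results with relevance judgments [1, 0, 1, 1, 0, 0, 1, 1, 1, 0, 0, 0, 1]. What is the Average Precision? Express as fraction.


Computing P@k for each relevant position:
Position 1: relevant, P@1 = 1/1 = 1
Position 2: not relevant
Position 3: relevant, P@3 = 2/3 = 2/3
Position 4: relevant, P@4 = 3/4 = 3/4
Position 5: not relevant
Position 6: not relevant
Position 7: relevant, P@7 = 4/7 = 4/7
Position 8: relevant, P@8 = 5/8 = 5/8
Position 9: relevant, P@9 = 6/9 = 2/3
Position 10: not relevant
Position 11: not relevant
Position 12: not relevant
Position 13: relevant, P@13 = 7/13 = 7/13
Sum of P@k = 1 + 2/3 + 3/4 + 4/7 + 5/8 + 2/3 + 7/13 = 10523/2184
AP = 10523/2184 / 7 = 10523/15288

10523/15288


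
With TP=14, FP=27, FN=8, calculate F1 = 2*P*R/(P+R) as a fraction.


F1 = 2 * P * R / (P + R)
P = TP/(TP+FP) = 14/41 = 14/41
R = TP/(TP+FN) = 14/22 = 7/11
2 * P * R = 2 * 14/41 * 7/11 = 196/451
P + R = 14/41 + 7/11 = 441/451
F1 = 196/451 / 441/451 = 4/9

4/9


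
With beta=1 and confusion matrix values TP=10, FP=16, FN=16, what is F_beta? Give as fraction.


P = TP/(TP+FP) = 10/26 = 5/13
R = TP/(TP+FN) = 10/26 = 5/13
beta^2 = 1^2 = 1
(1 + beta^2) = 2
Numerator = (1+beta^2)*P*R = 50/169
Denominator = beta^2*P + R = 5/13 + 5/13 = 10/13
F_beta = 5/13

5/13


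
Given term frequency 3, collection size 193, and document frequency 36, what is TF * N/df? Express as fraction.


TF * (N/df)
= 3 * (193/36)
= 3 * 193/36
= 193/12

193/12


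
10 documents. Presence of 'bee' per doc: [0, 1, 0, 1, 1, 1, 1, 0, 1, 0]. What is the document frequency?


Checking each document for 'bee':
Doc 1: absent
Doc 2: present
Doc 3: absent
Doc 4: present
Doc 5: present
Doc 6: present
Doc 7: present
Doc 8: absent
Doc 9: present
Doc 10: absent
df = sum of presences = 0 + 1 + 0 + 1 + 1 + 1 + 1 + 0 + 1 + 0 = 6

6


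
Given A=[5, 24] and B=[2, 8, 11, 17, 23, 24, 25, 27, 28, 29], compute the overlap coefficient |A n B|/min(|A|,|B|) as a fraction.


A intersect B = [24]
|A intersect B| = 1
min(|A|, |B|) = min(2, 10) = 2
Overlap = 1 / 2 = 1/2

1/2


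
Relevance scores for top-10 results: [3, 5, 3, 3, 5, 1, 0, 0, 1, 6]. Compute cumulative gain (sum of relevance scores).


Cumulative Gain = sum of relevance scores
Position 1: rel=3, running sum=3
Position 2: rel=5, running sum=8
Position 3: rel=3, running sum=11
Position 4: rel=3, running sum=14
Position 5: rel=5, running sum=19
Position 6: rel=1, running sum=20
Position 7: rel=0, running sum=20
Position 8: rel=0, running sum=20
Position 9: rel=1, running sum=21
Position 10: rel=6, running sum=27
CG = 27

27


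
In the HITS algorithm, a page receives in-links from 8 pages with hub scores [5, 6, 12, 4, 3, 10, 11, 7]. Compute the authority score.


Authority = sum of hub scores of in-linkers
In-link 1: hub score = 5
In-link 2: hub score = 6
In-link 3: hub score = 12
In-link 4: hub score = 4
In-link 5: hub score = 3
In-link 6: hub score = 10
In-link 7: hub score = 11
In-link 8: hub score = 7
Authority = 5 + 6 + 12 + 4 + 3 + 10 + 11 + 7 = 58

58


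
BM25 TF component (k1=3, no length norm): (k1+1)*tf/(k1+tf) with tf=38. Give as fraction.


BM25 TF component = (k1+1)*tf / (k1+tf)
k1 = 3, tf = 38
Numerator = (3+1)*38 = 152
Denominator = 3 + 38 = 41
= 152/41 = 152/41

152/41


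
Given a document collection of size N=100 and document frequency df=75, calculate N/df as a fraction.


IDF ratio = N / df
= 100 / 75
= 4/3

4/3


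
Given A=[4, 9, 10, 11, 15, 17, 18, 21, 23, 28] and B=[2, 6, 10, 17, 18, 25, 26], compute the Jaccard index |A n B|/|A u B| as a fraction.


A intersect B = [10, 17, 18]
|A intersect B| = 3
A union B = [2, 4, 6, 9, 10, 11, 15, 17, 18, 21, 23, 25, 26, 28]
|A union B| = 14
Jaccard = 3/14 = 3/14

3/14


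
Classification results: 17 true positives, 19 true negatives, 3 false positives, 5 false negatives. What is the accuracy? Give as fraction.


Accuracy = (TP + TN) / (TP + TN + FP + FN)
TP + TN = 17 + 19 = 36
Total = 17 + 19 + 3 + 5 = 44
Accuracy = 36 / 44 = 9/11

9/11


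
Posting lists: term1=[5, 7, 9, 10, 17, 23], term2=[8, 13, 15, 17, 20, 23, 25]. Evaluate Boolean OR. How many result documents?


Boolean OR: find union of posting lists
term1 docs: [5, 7, 9, 10, 17, 23]
term2 docs: [8, 13, 15, 17, 20, 23, 25]
Union: [5, 7, 8, 9, 10, 13, 15, 17, 20, 23, 25]
|union| = 11

11


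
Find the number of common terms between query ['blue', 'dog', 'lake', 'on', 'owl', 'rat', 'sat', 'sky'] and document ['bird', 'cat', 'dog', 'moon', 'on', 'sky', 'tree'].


Query terms: ['blue', 'dog', 'lake', 'on', 'owl', 'rat', 'sat', 'sky']
Document terms: ['bird', 'cat', 'dog', 'moon', 'on', 'sky', 'tree']
Common terms: ['dog', 'on', 'sky']
Overlap count = 3

3


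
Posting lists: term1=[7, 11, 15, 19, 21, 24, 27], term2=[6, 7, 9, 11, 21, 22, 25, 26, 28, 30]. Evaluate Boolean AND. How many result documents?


Boolean AND: find intersection of posting lists
term1 docs: [7, 11, 15, 19, 21, 24, 27]
term2 docs: [6, 7, 9, 11, 21, 22, 25, 26, 28, 30]
Intersection: [7, 11, 21]
|intersection| = 3

3


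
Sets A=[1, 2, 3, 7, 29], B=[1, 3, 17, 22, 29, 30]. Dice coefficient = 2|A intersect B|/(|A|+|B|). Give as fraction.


A intersect B = [1, 3, 29]
|A intersect B| = 3
|A| = 5, |B| = 6
Dice = 2*3 / (5+6)
= 6 / 11 = 6/11

6/11


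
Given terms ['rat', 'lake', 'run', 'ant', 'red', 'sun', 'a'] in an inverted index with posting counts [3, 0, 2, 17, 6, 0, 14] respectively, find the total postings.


Summing posting list sizes:
'rat': 3 postings
'lake': 0 postings
'run': 2 postings
'ant': 17 postings
'red': 6 postings
'sun': 0 postings
'a': 14 postings
Total = 3 + 0 + 2 + 17 + 6 + 0 + 14 = 42

42


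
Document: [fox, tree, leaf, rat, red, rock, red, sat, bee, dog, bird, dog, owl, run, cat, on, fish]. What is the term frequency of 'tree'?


Document has 17 words
Scanning for 'tree':
Found at positions: [1]
Count = 1

1


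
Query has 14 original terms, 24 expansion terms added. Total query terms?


Original terms: 14
Expansion terms: 24
Total = 14 + 24 = 38

38


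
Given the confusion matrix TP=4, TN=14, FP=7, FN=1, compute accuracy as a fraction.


Accuracy = (TP + TN) / (TP + TN + FP + FN)
TP + TN = 4 + 14 = 18
Total = 4 + 14 + 7 + 1 = 26
Accuracy = 18 / 26 = 9/13

9/13


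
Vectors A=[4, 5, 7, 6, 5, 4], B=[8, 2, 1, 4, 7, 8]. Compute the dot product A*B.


Dot product = sum of element-wise products
A[0]*B[0] = 4*8 = 32
A[1]*B[1] = 5*2 = 10
A[2]*B[2] = 7*1 = 7
A[3]*B[3] = 6*4 = 24
A[4]*B[4] = 5*7 = 35
A[5]*B[5] = 4*8 = 32
Sum = 32 + 10 + 7 + 24 + 35 + 32 = 140

140


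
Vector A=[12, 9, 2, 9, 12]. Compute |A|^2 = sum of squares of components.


|A|^2 = sum of squared components
A[0]^2 = 12^2 = 144
A[1]^2 = 9^2 = 81
A[2]^2 = 2^2 = 4
A[3]^2 = 9^2 = 81
A[4]^2 = 12^2 = 144
Sum = 144 + 81 + 4 + 81 + 144 = 454

454


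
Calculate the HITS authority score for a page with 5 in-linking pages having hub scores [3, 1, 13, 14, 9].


Authority = sum of hub scores of in-linkers
In-link 1: hub score = 3
In-link 2: hub score = 1
In-link 3: hub score = 13
In-link 4: hub score = 14
In-link 5: hub score = 9
Authority = 3 + 1 + 13 + 14 + 9 = 40

40


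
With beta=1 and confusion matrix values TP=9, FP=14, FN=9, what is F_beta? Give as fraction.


P = TP/(TP+FP) = 9/23 = 9/23
R = TP/(TP+FN) = 9/18 = 1/2
beta^2 = 1^2 = 1
(1 + beta^2) = 2
Numerator = (1+beta^2)*P*R = 9/23
Denominator = beta^2*P + R = 9/23 + 1/2 = 41/46
F_beta = 18/41

18/41


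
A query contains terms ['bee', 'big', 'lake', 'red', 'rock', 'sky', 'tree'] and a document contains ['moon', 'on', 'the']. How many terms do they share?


Query terms: ['bee', 'big', 'lake', 'red', 'rock', 'sky', 'tree']
Document terms: ['moon', 'on', 'the']
Common terms: []
Overlap count = 0

0


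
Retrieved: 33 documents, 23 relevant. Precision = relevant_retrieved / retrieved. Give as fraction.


Precision = relevant_retrieved / total_retrieved
= 23 / 33
= 23 / (23 + 10)
= 23/33

23/33


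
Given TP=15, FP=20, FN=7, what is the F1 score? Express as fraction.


F1 = 2 * P * R / (P + R)
P = TP/(TP+FP) = 15/35 = 3/7
R = TP/(TP+FN) = 15/22 = 15/22
2 * P * R = 2 * 3/7 * 15/22 = 45/77
P + R = 3/7 + 15/22 = 171/154
F1 = 45/77 / 171/154 = 10/19

10/19


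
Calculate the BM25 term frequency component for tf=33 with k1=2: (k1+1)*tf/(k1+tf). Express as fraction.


BM25 TF component = (k1+1)*tf / (k1+tf)
k1 = 2, tf = 33
Numerator = (2+1)*33 = 99
Denominator = 2 + 33 = 35
= 99/35 = 99/35

99/35


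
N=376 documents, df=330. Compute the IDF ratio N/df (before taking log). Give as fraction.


IDF ratio = N / df
= 376 / 330
= 188/165

188/165


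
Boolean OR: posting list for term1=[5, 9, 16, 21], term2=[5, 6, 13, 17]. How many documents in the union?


Boolean OR: find union of posting lists
term1 docs: [5, 9, 16, 21]
term2 docs: [5, 6, 13, 17]
Union: [5, 6, 9, 13, 16, 17, 21]
|union| = 7

7


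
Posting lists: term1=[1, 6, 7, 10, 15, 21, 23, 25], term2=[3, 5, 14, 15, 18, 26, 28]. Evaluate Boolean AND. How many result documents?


Boolean AND: find intersection of posting lists
term1 docs: [1, 6, 7, 10, 15, 21, 23, 25]
term2 docs: [3, 5, 14, 15, 18, 26, 28]
Intersection: [15]
|intersection| = 1

1


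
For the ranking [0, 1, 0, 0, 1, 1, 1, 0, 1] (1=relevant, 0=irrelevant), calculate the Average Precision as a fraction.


Computing P@k for each relevant position:
Position 1: not relevant
Position 2: relevant, P@2 = 1/2 = 1/2
Position 3: not relevant
Position 4: not relevant
Position 5: relevant, P@5 = 2/5 = 2/5
Position 6: relevant, P@6 = 3/6 = 1/2
Position 7: relevant, P@7 = 4/7 = 4/7
Position 8: not relevant
Position 9: relevant, P@9 = 5/9 = 5/9
Sum of P@k = 1/2 + 2/5 + 1/2 + 4/7 + 5/9 = 796/315
AP = 796/315 / 5 = 796/1575

796/1575


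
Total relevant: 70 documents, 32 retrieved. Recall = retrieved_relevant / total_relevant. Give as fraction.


Recall = retrieved_relevant / total_relevant
= 32 / 70
= 32 / (32 + 38)
= 16/35

16/35


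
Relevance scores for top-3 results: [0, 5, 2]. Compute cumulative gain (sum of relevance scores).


Cumulative Gain = sum of relevance scores
Position 1: rel=0, running sum=0
Position 2: rel=5, running sum=5
Position 3: rel=2, running sum=7
CG = 7

7


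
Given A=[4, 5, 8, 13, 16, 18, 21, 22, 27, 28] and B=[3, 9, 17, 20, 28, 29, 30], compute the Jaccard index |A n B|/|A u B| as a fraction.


A intersect B = [28]
|A intersect B| = 1
A union B = [3, 4, 5, 8, 9, 13, 16, 17, 18, 20, 21, 22, 27, 28, 29, 30]
|A union B| = 16
Jaccard = 1/16 = 1/16

1/16


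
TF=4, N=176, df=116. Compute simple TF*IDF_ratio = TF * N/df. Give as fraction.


TF * (N/df)
= 4 * (176/116)
= 4 * 44/29
= 176/29

176/29


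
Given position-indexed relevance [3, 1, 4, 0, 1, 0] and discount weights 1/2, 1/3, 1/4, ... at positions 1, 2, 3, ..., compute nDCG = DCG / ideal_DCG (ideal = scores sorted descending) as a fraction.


Position discount weights w_i = 1/(i+1) for i=1..6:
Weights = [1/2, 1/3, 1/4, 1/5, 1/6, 1/7]
Actual relevance: [3, 1, 4, 0, 1, 0]
DCG = 3/2 + 1/3 + 4/4 + 0/5 + 1/6 + 0/7 = 3
Ideal relevance (sorted desc): [4, 3, 1, 1, 0, 0]
Ideal DCG = 4/2 + 3/3 + 1/4 + 1/5 + 0/6 + 0/7 = 69/20
nDCG = DCG / ideal_DCG = 3 / 69/20 = 20/23

20/23


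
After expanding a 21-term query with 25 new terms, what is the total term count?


Original terms: 21
Expansion terms: 25
Total = 21 + 25 = 46

46


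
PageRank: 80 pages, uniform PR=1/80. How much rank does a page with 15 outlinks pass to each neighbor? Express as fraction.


Initial PR = 1/80 = 1/80
Outlinks = 15
Contribution per link = PR / outlinks
= 1/80 / 15
= 1/1200

1/1200


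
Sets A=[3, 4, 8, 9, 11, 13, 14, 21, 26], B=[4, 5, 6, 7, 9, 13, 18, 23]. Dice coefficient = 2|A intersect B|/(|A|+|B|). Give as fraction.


A intersect B = [4, 9, 13]
|A intersect B| = 3
|A| = 9, |B| = 8
Dice = 2*3 / (9+8)
= 6 / 17 = 6/17

6/17


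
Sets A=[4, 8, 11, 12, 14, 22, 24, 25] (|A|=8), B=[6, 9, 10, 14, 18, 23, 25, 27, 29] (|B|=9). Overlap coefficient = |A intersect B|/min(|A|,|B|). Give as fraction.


A intersect B = [14, 25]
|A intersect B| = 2
min(|A|, |B|) = min(8, 9) = 8
Overlap = 2 / 8 = 1/4

1/4


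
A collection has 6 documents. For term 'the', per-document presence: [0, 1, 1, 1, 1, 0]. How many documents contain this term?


Checking each document for 'the':
Doc 1: absent
Doc 2: present
Doc 3: present
Doc 4: present
Doc 5: present
Doc 6: absent
df = sum of presences = 0 + 1 + 1 + 1 + 1 + 0 = 4

4


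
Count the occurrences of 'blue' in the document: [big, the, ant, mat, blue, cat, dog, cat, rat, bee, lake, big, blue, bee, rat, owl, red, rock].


Document has 18 words
Scanning for 'blue':
Found at positions: [4, 12]
Count = 2

2


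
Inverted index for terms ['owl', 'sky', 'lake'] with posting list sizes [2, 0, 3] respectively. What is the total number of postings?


Summing posting list sizes:
'owl': 2 postings
'sky': 0 postings
'lake': 3 postings
Total = 2 + 0 + 3 = 5

5


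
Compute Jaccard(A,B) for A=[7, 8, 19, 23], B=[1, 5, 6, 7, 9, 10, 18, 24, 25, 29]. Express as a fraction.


A intersect B = [7]
|A intersect B| = 1
A union B = [1, 5, 6, 7, 8, 9, 10, 18, 19, 23, 24, 25, 29]
|A union B| = 13
Jaccard = 1/13 = 1/13

1/13


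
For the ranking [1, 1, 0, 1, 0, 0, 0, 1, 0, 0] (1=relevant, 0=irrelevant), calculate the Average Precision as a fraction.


Computing P@k for each relevant position:
Position 1: relevant, P@1 = 1/1 = 1
Position 2: relevant, P@2 = 2/2 = 1
Position 3: not relevant
Position 4: relevant, P@4 = 3/4 = 3/4
Position 5: not relevant
Position 6: not relevant
Position 7: not relevant
Position 8: relevant, P@8 = 4/8 = 1/2
Position 9: not relevant
Position 10: not relevant
Sum of P@k = 1 + 1 + 3/4 + 1/2 = 13/4
AP = 13/4 / 4 = 13/16

13/16


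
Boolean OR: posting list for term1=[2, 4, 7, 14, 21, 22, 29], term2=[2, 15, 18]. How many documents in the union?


Boolean OR: find union of posting lists
term1 docs: [2, 4, 7, 14, 21, 22, 29]
term2 docs: [2, 15, 18]
Union: [2, 4, 7, 14, 15, 18, 21, 22, 29]
|union| = 9

9


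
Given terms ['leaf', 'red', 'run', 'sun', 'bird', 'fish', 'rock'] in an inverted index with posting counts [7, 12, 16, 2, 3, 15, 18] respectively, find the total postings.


Summing posting list sizes:
'leaf': 7 postings
'red': 12 postings
'run': 16 postings
'sun': 2 postings
'bird': 3 postings
'fish': 15 postings
'rock': 18 postings
Total = 7 + 12 + 16 + 2 + 3 + 15 + 18 = 73

73


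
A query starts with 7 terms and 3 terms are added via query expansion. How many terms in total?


Original terms: 7
Expansion terms: 3
Total = 7 + 3 = 10

10


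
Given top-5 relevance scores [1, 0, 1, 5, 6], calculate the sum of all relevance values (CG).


Cumulative Gain = sum of relevance scores
Position 1: rel=1, running sum=1
Position 2: rel=0, running sum=1
Position 3: rel=1, running sum=2
Position 4: rel=5, running sum=7
Position 5: rel=6, running sum=13
CG = 13

13


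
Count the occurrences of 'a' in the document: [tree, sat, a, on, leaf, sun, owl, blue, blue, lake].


Document has 10 words
Scanning for 'a':
Found at positions: [2]
Count = 1

1


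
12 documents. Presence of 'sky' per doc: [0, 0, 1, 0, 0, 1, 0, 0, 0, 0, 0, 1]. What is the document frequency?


Checking each document for 'sky':
Doc 1: absent
Doc 2: absent
Doc 3: present
Doc 4: absent
Doc 5: absent
Doc 6: present
Doc 7: absent
Doc 8: absent
Doc 9: absent
Doc 10: absent
Doc 11: absent
Doc 12: present
df = sum of presences = 0 + 0 + 1 + 0 + 0 + 1 + 0 + 0 + 0 + 0 + 0 + 1 = 3

3


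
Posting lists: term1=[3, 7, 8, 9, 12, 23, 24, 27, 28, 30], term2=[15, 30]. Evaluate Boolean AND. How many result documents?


Boolean AND: find intersection of posting lists
term1 docs: [3, 7, 8, 9, 12, 23, 24, 27, 28, 30]
term2 docs: [15, 30]
Intersection: [30]
|intersection| = 1

1


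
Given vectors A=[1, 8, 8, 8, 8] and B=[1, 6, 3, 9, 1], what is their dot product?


Dot product = sum of element-wise products
A[0]*B[0] = 1*1 = 1
A[1]*B[1] = 8*6 = 48
A[2]*B[2] = 8*3 = 24
A[3]*B[3] = 8*9 = 72
A[4]*B[4] = 8*1 = 8
Sum = 1 + 48 + 24 + 72 + 8 = 153

153


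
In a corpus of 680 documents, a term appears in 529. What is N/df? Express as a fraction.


IDF ratio = N / df
= 680 / 529
= 680/529

680/529


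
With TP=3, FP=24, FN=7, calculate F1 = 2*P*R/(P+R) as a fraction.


F1 = 2 * P * R / (P + R)
P = TP/(TP+FP) = 3/27 = 1/9
R = TP/(TP+FN) = 3/10 = 3/10
2 * P * R = 2 * 1/9 * 3/10 = 1/15
P + R = 1/9 + 3/10 = 37/90
F1 = 1/15 / 37/90 = 6/37

6/37


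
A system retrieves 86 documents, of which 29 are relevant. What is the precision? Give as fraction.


Precision = relevant_retrieved / total_retrieved
= 29 / 86
= 29 / (29 + 57)
= 29/86

29/86


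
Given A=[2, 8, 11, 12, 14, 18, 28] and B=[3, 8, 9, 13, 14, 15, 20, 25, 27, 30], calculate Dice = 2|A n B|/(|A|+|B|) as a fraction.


A intersect B = [8, 14]
|A intersect B| = 2
|A| = 7, |B| = 10
Dice = 2*2 / (7+10)
= 4 / 17 = 4/17

4/17


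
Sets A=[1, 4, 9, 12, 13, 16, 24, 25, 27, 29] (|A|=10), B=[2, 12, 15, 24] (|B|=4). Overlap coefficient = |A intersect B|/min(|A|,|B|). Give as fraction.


A intersect B = [12, 24]
|A intersect B| = 2
min(|A|, |B|) = min(10, 4) = 4
Overlap = 2 / 4 = 1/2

1/2


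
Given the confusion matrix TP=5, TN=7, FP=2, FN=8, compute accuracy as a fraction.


Accuracy = (TP + TN) / (TP + TN + FP + FN)
TP + TN = 5 + 7 = 12
Total = 5 + 7 + 2 + 8 = 22
Accuracy = 12 / 22 = 6/11

6/11


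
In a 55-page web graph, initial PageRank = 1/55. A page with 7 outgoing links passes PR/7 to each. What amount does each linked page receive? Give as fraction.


Initial PR = 1/55 = 1/55
Outlinks = 7
Contribution per link = PR / outlinks
= 1/55 / 7
= 1/385

1/385


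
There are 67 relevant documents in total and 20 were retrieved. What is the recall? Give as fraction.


Recall = retrieved_relevant / total_relevant
= 20 / 67
= 20 / (20 + 47)
= 20/67

20/67


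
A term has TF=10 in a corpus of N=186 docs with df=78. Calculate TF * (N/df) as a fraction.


TF * (N/df)
= 10 * (186/78)
= 10 * 31/13
= 310/13

310/13


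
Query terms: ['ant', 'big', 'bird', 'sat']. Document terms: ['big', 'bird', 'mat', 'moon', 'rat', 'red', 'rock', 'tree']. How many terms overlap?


Query terms: ['ant', 'big', 'bird', 'sat']
Document terms: ['big', 'bird', 'mat', 'moon', 'rat', 'red', 'rock', 'tree']
Common terms: ['big', 'bird']
Overlap count = 2

2


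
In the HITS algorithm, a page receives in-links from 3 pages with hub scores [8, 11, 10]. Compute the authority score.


Authority = sum of hub scores of in-linkers
In-link 1: hub score = 8
In-link 2: hub score = 11
In-link 3: hub score = 10
Authority = 8 + 11 + 10 = 29

29


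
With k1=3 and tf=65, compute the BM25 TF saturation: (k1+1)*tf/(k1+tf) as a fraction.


BM25 TF component = (k1+1)*tf / (k1+tf)
k1 = 3, tf = 65
Numerator = (3+1)*65 = 260
Denominator = 3 + 65 = 68
= 260/68 = 65/17

65/17


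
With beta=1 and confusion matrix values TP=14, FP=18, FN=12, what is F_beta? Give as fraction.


P = TP/(TP+FP) = 14/32 = 7/16
R = TP/(TP+FN) = 14/26 = 7/13
beta^2 = 1^2 = 1
(1 + beta^2) = 2
Numerator = (1+beta^2)*P*R = 49/104
Denominator = beta^2*P + R = 7/16 + 7/13 = 203/208
F_beta = 14/29

14/29


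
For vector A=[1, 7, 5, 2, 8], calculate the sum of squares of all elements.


|A|^2 = sum of squared components
A[0]^2 = 1^2 = 1
A[1]^2 = 7^2 = 49
A[2]^2 = 5^2 = 25
A[3]^2 = 2^2 = 4
A[4]^2 = 8^2 = 64
Sum = 1 + 49 + 25 + 4 + 64 = 143

143


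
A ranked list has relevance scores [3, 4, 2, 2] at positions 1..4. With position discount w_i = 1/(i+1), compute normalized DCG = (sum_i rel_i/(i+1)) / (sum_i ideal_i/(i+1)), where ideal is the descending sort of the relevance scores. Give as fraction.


Position discount weights w_i = 1/(i+1) for i=1..4:
Weights = [1/2, 1/3, 1/4, 1/5]
Actual relevance: [3, 4, 2, 2]
DCG = 3/2 + 4/3 + 2/4 + 2/5 = 56/15
Ideal relevance (sorted desc): [4, 3, 2, 2]
Ideal DCG = 4/2 + 3/3 + 2/4 + 2/5 = 39/10
nDCG = DCG / ideal_DCG = 56/15 / 39/10 = 112/117

112/117


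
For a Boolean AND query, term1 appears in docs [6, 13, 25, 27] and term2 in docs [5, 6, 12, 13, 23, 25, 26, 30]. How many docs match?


Boolean AND: find intersection of posting lists
term1 docs: [6, 13, 25, 27]
term2 docs: [5, 6, 12, 13, 23, 25, 26, 30]
Intersection: [6, 13, 25]
|intersection| = 3

3


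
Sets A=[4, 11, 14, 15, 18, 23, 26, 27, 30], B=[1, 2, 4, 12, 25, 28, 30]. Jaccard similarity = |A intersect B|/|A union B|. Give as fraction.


A intersect B = [4, 30]
|A intersect B| = 2
A union B = [1, 2, 4, 11, 12, 14, 15, 18, 23, 25, 26, 27, 28, 30]
|A union B| = 14
Jaccard = 2/14 = 1/7

1/7


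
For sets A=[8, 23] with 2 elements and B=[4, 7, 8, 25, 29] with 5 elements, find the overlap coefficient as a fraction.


A intersect B = [8]
|A intersect B| = 1
min(|A|, |B|) = min(2, 5) = 2
Overlap = 1 / 2 = 1/2

1/2


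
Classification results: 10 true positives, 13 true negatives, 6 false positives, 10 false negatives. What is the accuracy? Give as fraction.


Accuracy = (TP + TN) / (TP + TN + FP + FN)
TP + TN = 10 + 13 = 23
Total = 10 + 13 + 6 + 10 = 39
Accuracy = 23 / 39 = 23/39

23/39


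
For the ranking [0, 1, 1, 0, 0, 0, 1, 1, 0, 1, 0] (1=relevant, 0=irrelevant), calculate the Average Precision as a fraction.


Computing P@k for each relevant position:
Position 1: not relevant
Position 2: relevant, P@2 = 1/2 = 1/2
Position 3: relevant, P@3 = 2/3 = 2/3
Position 4: not relevant
Position 5: not relevant
Position 6: not relevant
Position 7: relevant, P@7 = 3/7 = 3/7
Position 8: relevant, P@8 = 4/8 = 1/2
Position 9: not relevant
Position 10: relevant, P@10 = 5/10 = 1/2
Position 11: not relevant
Sum of P@k = 1/2 + 2/3 + 3/7 + 1/2 + 1/2 = 109/42
AP = 109/42 / 5 = 109/210

109/210


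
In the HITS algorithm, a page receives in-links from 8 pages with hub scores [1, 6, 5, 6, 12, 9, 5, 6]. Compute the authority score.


Authority = sum of hub scores of in-linkers
In-link 1: hub score = 1
In-link 2: hub score = 6
In-link 3: hub score = 5
In-link 4: hub score = 6
In-link 5: hub score = 12
In-link 6: hub score = 9
In-link 7: hub score = 5
In-link 8: hub score = 6
Authority = 1 + 6 + 5 + 6 + 12 + 9 + 5 + 6 = 50

50


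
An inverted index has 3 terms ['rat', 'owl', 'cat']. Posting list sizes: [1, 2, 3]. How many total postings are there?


Summing posting list sizes:
'rat': 1 postings
'owl': 2 postings
'cat': 3 postings
Total = 1 + 2 + 3 = 6

6


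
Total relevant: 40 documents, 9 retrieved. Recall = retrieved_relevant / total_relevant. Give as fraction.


Recall = retrieved_relevant / total_relevant
= 9 / 40
= 9 / (9 + 31)
= 9/40

9/40


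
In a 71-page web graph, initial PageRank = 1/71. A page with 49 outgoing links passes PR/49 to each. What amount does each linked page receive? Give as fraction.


Initial PR = 1/71 = 1/71
Outlinks = 49
Contribution per link = PR / outlinks
= 1/71 / 49
= 1/3479

1/3479


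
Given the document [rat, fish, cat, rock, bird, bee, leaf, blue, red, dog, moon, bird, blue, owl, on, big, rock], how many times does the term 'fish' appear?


Document has 17 words
Scanning for 'fish':
Found at positions: [1]
Count = 1

1


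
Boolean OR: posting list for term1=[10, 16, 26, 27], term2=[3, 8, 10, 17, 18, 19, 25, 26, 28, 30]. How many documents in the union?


Boolean OR: find union of posting lists
term1 docs: [10, 16, 26, 27]
term2 docs: [3, 8, 10, 17, 18, 19, 25, 26, 28, 30]
Union: [3, 8, 10, 16, 17, 18, 19, 25, 26, 27, 28, 30]
|union| = 12

12


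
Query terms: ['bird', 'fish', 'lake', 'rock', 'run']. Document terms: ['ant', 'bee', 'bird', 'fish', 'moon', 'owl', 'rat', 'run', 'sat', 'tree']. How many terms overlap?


Query terms: ['bird', 'fish', 'lake', 'rock', 'run']
Document terms: ['ant', 'bee', 'bird', 'fish', 'moon', 'owl', 'rat', 'run', 'sat', 'tree']
Common terms: ['bird', 'fish', 'run']
Overlap count = 3

3


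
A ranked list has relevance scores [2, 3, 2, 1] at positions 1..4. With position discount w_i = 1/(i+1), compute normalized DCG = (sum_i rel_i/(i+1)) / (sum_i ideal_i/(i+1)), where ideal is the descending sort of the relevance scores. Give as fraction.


Position discount weights w_i = 1/(i+1) for i=1..4:
Weights = [1/2, 1/3, 1/4, 1/5]
Actual relevance: [2, 3, 2, 1]
DCG = 2/2 + 3/3 + 2/4 + 1/5 = 27/10
Ideal relevance (sorted desc): [3, 2, 2, 1]
Ideal DCG = 3/2 + 2/3 + 2/4 + 1/5 = 43/15
nDCG = DCG / ideal_DCG = 27/10 / 43/15 = 81/86

81/86


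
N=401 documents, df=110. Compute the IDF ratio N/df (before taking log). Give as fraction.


IDF ratio = N / df
= 401 / 110
= 401/110

401/110


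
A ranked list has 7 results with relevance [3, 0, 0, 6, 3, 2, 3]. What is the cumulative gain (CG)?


Cumulative Gain = sum of relevance scores
Position 1: rel=3, running sum=3
Position 2: rel=0, running sum=3
Position 3: rel=0, running sum=3
Position 4: rel=6, running sum=9
Position 5: rel=3, running sum=12
Position 6: rel=2, running sum=14
Position 7: rel=3, running sum=17
CG = 17

17


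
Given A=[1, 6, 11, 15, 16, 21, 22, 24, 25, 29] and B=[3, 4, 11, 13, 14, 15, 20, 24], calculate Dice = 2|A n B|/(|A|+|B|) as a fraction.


A intersect B = [11, 15, 24]
|A intersect B| = 3
|A| = 10, |B| = 8
Dice = 2*3 / (10+8)
= 6 / 18 = 1/3

1/3


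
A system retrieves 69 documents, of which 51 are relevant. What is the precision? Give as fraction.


Precision = relevant_retrieved / total_retrieved
= 51 / 69
= 51 / (51 + 18)
= 17/23

17/23


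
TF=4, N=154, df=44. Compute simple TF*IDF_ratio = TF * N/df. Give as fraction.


TF * (N/df)
= 4 * (154/44)
= 4 * 7/2
= 14

14


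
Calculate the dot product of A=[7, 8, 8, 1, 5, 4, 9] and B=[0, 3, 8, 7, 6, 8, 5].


Dot product = sum of element-wise products
A[0]*B[0] = 7*0 = 0
A[1]*B[1] = 8*3 = 24
A[2]*B[2] = 8*8 = 64
A[3]*B[3] = 1*7 = 7
A[4]*B[4] = 5*6 = 30
A[5]*B[5] = 4*8 = 32
A[6]*B[6] = 9*5 = 45
Sum = 0 + 24 + 64 + 7 + 30 + 32 + 45 = 202

202


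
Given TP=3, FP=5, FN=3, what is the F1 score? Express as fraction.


F1 = 2 * P * R / (P + R)
P = TP/(TP+FP) = 3/8 = 3/8
R = TP/(TP+FN) = 3/6 = 1/2
2 * P * R = 2 * 3/8 * 1/2 = 3/8
P + R = 3/8 + 1/2 = 7/8
F1 = 3/8 / 7/8 = 3/7

3/7


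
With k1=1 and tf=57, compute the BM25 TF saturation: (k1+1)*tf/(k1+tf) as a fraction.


BM25 TF component = (k1+1)*tf / (k1+tf)
k1 = 1, tf = 57
Numerator = (1+1)*57 = 114
Denominator = 1 + 57 = 58
= 114/58 = 57/29

57/29


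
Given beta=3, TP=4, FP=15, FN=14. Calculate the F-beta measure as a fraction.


P = TP/(TP+FP) = 4/19 = 4/19
R = TP/(TP+FN) = 4/18 = 2/9
beta^2 = 3^2 = 9
(1 + beta^2) = 10
Numerator = (1+beta^2)*P*R = 80/171
Denominator = beta^2*P + R = 36/19 + 2/9 = 362/171
F_beta = 40/181

40/181


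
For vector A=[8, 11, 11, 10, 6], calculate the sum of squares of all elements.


|A|^2 = sum of squared components
A[0]^2 = 8^2 = 64
A[1]^2 = 11^2 = 121
A[2]^2 = 11^2 = 121
A[3]^2 = 10^2 = 100
A[4]^2 = 6^2 = 36
Sum = 64 + 121 + 121 + 100 + 36 = 442

442


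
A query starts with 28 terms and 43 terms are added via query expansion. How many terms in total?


Original terms: 28
Expansion terms: 43
Total = 28 + 43 = 71

71


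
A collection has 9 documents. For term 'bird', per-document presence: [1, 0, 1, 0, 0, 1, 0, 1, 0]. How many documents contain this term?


Checking each document for 'bird':
Doc 1: present
Doc 2: absent
Doc 3: present
Doc 4: absent
Doc 5: absent
Doc 6: present
Doc 7: absent
Doc 8: present
Doc 9: absent
df = sum of presences = 1 + 0 + 1 + 0 + 0 + 1 + 0 + 1 + 0 = 4

4
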